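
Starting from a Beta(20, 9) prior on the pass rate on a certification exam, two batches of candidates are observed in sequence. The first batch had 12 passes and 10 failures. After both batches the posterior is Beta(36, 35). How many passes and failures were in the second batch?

Sequential conjugate updates are equivalent to a single update on the pooled data, so total successes = posterior α − prior α and total failures = posterior β − prior β.
Total across both batches: 36−20=16 passes, 35−9=26 failures.
Subtract the first batch: 16−12=4 passes and 26−10=16 failures.

4 passes and 16 failures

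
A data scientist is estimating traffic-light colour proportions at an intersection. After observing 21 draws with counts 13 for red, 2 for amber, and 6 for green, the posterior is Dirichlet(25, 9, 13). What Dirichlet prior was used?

For a Dirichlet(α) prior with multinomial counts c, the posterior is Dirichlet(α + c) componentwise.
Subtract each count from the matching posterior parameter: 25−13=12, 9−2=7, 13−6=7.

Dirichlet(12, 7, 7)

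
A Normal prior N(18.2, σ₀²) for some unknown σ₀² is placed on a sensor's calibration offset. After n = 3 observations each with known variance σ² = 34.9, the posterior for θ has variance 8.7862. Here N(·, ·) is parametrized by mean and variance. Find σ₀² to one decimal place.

σ₀² = 35.9

Posterior precision equals prior precision plus data precision: 1/σ_n² = 1/σ₀² + n/σ².
So 1/σ₀² = 1/8.7862 − 3/34.9 = 0.113815 − 0.085960 = 0.027855.
Hence σ₀² = 1/0.027855 ≈ 35.9.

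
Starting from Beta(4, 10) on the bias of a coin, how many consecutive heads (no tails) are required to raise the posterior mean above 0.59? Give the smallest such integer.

k = 11

After k heads and 0 tails the posterior is Beta(4+k, 10), with mean (4+k)/(4+10+k).
Set (4+k)/(14+k) > 0.59 and solve: k > (0.59·14 − 4)/(1 − 0.59) = 10.390.
The smallest integer exceeding 10.390 is 11, and checking k=11: (15)/(25) = 0.6000 > 0.59.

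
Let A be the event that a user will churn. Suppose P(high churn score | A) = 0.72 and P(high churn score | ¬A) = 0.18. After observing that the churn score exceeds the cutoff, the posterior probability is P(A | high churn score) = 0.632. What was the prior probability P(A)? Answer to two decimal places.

P(A) = 0.30

In odds form, posterior odds = prior odds × likelihood ratio, so prior odds = posterior odds ÷ LR.
Posterior odds = 0.632/(1−0.632) = 1.7174. LR = 0.72/0.18 = 4.0000.
Prior odds = 1.7174/4.0000 = 0.4294, so P(A) = 0.4294/(1+0.4294) ≈ 0.30.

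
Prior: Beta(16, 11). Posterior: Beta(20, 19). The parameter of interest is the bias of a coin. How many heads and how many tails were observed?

Beta is conjugate to the binomial likelihood: posterior = Beta(a+s, b+f).
So s = 20 − 16 = 4 and f = 19 − 11 = 8.

4 heads and 8 tails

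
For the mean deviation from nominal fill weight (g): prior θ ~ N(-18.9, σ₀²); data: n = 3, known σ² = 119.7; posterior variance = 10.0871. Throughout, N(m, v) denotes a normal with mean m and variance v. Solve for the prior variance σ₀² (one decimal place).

Posterior precision equals prior precision plus data precision: 1/σ_n² = 1/σ₀² + n/σ².
So 1/σ₀² = 1/10.0871 − 3/119.7 = 0.099137 − 0.025063 = 0.074074.
Hence σ₀² = 1/0.074074 ≈ 13.5.

σ₀² = 13.5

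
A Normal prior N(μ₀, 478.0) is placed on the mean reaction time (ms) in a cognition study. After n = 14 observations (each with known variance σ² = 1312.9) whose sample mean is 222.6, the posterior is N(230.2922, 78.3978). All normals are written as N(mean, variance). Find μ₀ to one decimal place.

The posterior mean is a precision-weighted average: μ_n = (τ₀μ₀ + τ_data·x̄)/(τ₀+τ_data), with τ₀=1/σ₀² and τ_data=n/σ².
Here τ₀ = 1/478.0 = 0.002092 and τ_data = 14/1312.9 = 0.010663, so τ_n = 0.012755.
Rearranging for μ₀: μ₀ = (μ_n·τ_n − τ_data·x̄)/τ₀ = (230.2922·0.012755 − 0.010663·222.6) / 0.002092 = 0.563793/0.002092 ≈ 269.5.

μ₀ = 269.5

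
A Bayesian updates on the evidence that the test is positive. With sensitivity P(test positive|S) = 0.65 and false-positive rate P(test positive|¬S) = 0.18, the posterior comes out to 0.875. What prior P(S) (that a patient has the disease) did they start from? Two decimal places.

In odds form, posterior odds = prior odds × likelihood ratio, so prior odds = posterior odds ÷ LR.
Posterior odds = 0.875/(1−0.875) = 7.0000. LR = 0.65/0.18 = 3.6111.
Prior odds = 7.0000/3.6111 = 1.9385, so P(S) = 1.9385/(1+1.9385) ≈ 0.66.

P(S) = 0.66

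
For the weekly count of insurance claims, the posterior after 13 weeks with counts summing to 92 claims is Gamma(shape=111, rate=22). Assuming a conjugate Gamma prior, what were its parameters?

Gamma–Poisson conjugacy: posterior shape = α + Σxᵢ, posterior rate = β + n.
So α = 111 − 92 = 19 and β = 22 − 13 = 9.

Gamma(shape=19, rate=9)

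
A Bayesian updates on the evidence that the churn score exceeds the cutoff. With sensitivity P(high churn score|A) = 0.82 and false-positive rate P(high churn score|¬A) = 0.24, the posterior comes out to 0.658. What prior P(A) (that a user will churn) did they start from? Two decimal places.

In odds form, posterior odds = prior odds × likelihood ratio, so prior odds = posterior odds ÷ LR.
Posterior odds = 0.658/(1−0.658) = 1.9240. LR = 0.82/0.24 = 3.4167.
Prior odds = 1.9240/3.4167 = 0.5631, so P(A) = 0.5631/(1+0.5631) ≈ 0.36.

P(A) = 0.36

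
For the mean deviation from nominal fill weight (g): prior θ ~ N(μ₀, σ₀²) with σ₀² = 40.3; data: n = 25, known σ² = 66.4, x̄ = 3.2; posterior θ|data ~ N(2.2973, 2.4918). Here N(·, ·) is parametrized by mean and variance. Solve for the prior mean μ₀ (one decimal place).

μ₀ = -11.4

The posterior mean is a precision-weighted average: μ_n = (τ₀μ₀ + τ_data·x̄)/(τ₀+τ_data), with τ₀=1/σ₀² and τ_data=n/σ².
Here τ₀ = 1/40.3 = 0.024814 and τ_data = 25/66.4 = 0.376506, so τ_n = 0.401320.
Rearranging for μ₀: μ₀ = (μ_n·τ_n − τ_data·x̄)/τ₀ = (2.2973·0.401320 − 0.376506·3.2) / 0.024814 = -0.282867/0.024814 ≈ -11.4.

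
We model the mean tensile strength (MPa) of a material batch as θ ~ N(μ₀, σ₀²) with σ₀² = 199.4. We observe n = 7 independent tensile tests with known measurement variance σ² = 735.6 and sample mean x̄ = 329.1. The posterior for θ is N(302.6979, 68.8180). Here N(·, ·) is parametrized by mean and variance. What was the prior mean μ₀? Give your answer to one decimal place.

μ₀ = 252.6

The posterior mean is a precision-weighted average: μ_n = (τ₀μ₀ + τ_data·x̄)/(τ₀+τ_data), with τ₀=1/σ₀² and τ_data=n/σ².
Here τ₀ = 1/199.4 = 0.005015 and τ_data = 7/735.6 = 0.009516, so τ_n = 0.014531.
Rearranging for μ₀: μ₀ = (μ_n·τ_n − τ_data·x̄)/τ₀ = (302.6979·0.014531 − 0.009516·329.1) / 0.005015 = 1.266788/0.005015 ≈ 252.6.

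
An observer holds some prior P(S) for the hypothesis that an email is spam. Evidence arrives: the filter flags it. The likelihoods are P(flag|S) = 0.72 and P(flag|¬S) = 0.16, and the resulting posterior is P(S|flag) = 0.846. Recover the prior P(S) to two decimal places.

In odds form, posterior odds = prior odds × likelihood ratio, so prior odds = posterior odds ÷ LR.
Posterior odds = 0.846/(1−0.846) = 5.4935. LR = 0.72/0.16 = 4.5000.
Prior odds = 5.4935/4.5000 = 1.2208, so P(S) = 1.2208/(1+1.2208) ≈ 0.55.

P(S) = 0.55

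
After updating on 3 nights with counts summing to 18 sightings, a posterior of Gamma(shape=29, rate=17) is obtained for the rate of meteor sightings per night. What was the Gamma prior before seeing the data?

Gamma–Poisson conjugacy: posterior shape = α + Σxᵢ, posterior rate = β + n.
So α = 29 − 18 = 11 and β = 17 − 3 = 14.

Gamma(shape=11, rate=14)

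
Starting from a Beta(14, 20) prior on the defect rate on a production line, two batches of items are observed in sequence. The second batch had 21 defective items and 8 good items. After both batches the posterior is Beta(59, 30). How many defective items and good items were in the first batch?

Sequential conjugate updates are equivalent to a single update on the pooled data, so total successes = posterior α − prior α and total failures = posterior β − prior β.
Total across both batches: 59−14=45 defective items, 30−20=10 good items.
Subtract the second batch: 45−21=24 defective items and 10−8=2 good items.

24 defective items and 2 good items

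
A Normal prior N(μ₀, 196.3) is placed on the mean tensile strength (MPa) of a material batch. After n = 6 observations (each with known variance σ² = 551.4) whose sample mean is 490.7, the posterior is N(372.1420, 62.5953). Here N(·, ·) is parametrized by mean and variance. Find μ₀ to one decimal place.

The posterior mean is a precision-weighted average: μ_n = (τ₀μ₀ + τ_data·x̄)/(τ₀+τ_data), with τ₀=1/σ₀² and τ_data=n/σ².
Here τ₀ = 1/196.3 = 0.005094 and τ_data = 6/551.4 = 0.010881, so τ_n = 0.015975.
Rearranging for μ₀: μ₀ = (μ_n·τ_n − τ_data·x̄)/τ₀ = (372.1420·0.015975 − 0.010881·490.7) / 0.005094 = 0.605662/0.005094 ≈ 118.9.

μ₀ = 118.9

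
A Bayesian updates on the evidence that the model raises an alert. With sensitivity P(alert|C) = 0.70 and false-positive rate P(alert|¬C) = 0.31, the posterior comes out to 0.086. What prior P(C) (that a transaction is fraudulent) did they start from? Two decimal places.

In odds form, posterior odds = prior odds × likelihood ratio, so prior odds = posterior odds ÷ LR.
Posterior odds = 0.086/(1−0.086) = 0.0941. LR = 0.70/0.31 = 2.2581.
Prior odds = 0.0941/2.2581 = 0.0417, so P(C) = 0.0417/(1+0.0417) ≈ 0.04.

P(C) = 0.04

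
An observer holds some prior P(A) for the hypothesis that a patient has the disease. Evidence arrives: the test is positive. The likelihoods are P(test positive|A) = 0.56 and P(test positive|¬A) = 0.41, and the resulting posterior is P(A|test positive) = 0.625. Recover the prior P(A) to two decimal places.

In odds form, posterior odds = prior odds × likelihood ratio, so prior odds = posterior odds ÷ LR.
Posterior odds = 0.625/(1−0.625) = 1.6667. LR = 0.56/0.41 = 1.3659.
Prior odds = 1.6667/1.3659 = 1.2202, so P(A) = 1.2202/(1+1.2202) ≈ 0.55.

P(A) = 0.55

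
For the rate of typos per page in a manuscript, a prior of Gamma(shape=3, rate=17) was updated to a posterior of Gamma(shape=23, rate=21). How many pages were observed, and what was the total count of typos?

n = 4 pages with total 20 typos

Gamma–Poisson conjugacy: posterior shape = α + Σxᵢ, posterior rate = β + n.
Matching: Σxᵢ = 23 − 3 = 20 and n = 21 − 17 = 4.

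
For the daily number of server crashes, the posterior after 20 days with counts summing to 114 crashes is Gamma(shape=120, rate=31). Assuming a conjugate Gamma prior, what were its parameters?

A Gamma(α, β) prior (rate parametrization) on a Poisson rate with n observations summing to S gives posterior Gamma(α+S, β+n).
So α = 120 − 114 = 6 and β = 31 − 20 = 11.

Gamma(shape=6, rate=11)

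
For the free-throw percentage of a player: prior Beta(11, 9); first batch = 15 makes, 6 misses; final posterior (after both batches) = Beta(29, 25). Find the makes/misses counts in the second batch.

Because Beta–binomial updating is additive in the counts, the combined data contributed (α_post−α_prior, β_post−β_prior) successes and failures.
Total across both batches: 29−11=18 makes, 25−9=16 misses.
Subtract the first batch: 18−15=3 makes and 16−6=10 misses.

3 makes and 10 misses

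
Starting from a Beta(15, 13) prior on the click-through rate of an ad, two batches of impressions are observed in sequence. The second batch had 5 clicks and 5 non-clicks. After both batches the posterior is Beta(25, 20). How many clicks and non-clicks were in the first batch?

Because Beta–binomial updating is additive in the counts, the combined data contributed (α_post−α_prior, β_post−β_prior) successes and failures.
Total across both batches: 25−15=10 clicks, 20−13=7 non-clicks.
Subtract the second batch: 10−5=5 clicks and 7−5=2 non-clicks.

5 clicks and 2 non-clicks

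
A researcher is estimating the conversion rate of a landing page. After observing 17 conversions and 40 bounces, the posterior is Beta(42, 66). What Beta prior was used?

Under Beta–binomial conjugacy the posterior parameters are (α+s, β+f).
Subtract the data counts: 42−17=25, 66−40=26.

Beta(25, 26)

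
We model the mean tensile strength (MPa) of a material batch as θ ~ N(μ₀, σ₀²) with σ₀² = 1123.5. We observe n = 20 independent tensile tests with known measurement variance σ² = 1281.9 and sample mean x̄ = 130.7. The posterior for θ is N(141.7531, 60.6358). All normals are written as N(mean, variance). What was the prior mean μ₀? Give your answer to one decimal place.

The posterior mean is a precision-weighted average: μ_n = (τ₀μ₀ + τ_data·x̄)/(τ₀+τ_data), with τ₀=1/σ₀² and τ_data=n/σ².
Here τ₀ = 1/1123.5 = 0.000890 and τ_data = 20/1281.9 = 0.015602, so τ_n = 0.016492.
Rearranging for μ₀: μ₀ = (μ_n·τ_n − τ_data·x̄)/τ₀ = (141.7531·0.016492 − 0.015602·130.7) / 0.000890 = 0.298611/0.000890 ≈ 335.5.

μ₀ = 335.5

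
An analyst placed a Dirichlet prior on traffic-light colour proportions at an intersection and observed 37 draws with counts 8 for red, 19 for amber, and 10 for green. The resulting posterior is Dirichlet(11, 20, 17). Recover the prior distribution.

Dirichlet(3, 1, 7)

For a Dirichlet(α) prior with multinomial counts c, the posterior is Dirichlet(α + c) componentwise.
Subtract each count from the matching posterior parameter: 11−8=3, 20−19=1, 17−10=7.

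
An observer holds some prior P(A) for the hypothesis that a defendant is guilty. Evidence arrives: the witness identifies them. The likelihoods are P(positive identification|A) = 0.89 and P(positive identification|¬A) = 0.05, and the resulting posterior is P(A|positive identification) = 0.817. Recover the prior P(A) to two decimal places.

P(A) = 0.20

Bayes' rule in odds form gives O(A|E) = O(A)·[P(E|A)/P(E|¬A)], hence O(A) = O(A|E)/LR.
Posterior odds = 0.817/(1−0.817) = 4.4645. LR = 0.89/0.05 = 17.8000.
Prior odds = 4.4645/17.8000 = 0.2508, so P(A) = 0.2508/(1+0.2508) ≈ 0.20.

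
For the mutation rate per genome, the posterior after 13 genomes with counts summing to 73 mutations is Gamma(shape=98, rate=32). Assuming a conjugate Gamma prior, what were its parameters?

A Gamma(α, β) prior (rate parametrization) on a Poisson rate with n observations summing to S gives posterior Gamma(α+S, β+n).
So α = 98 − 73 = 25 and β = 32 − 13 = 19.

Gamma(shape=25, rate=19)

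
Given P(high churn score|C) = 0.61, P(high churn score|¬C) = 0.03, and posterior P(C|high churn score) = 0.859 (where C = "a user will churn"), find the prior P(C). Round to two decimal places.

P(C) = 0.23

In odds form, posterior odds = prior odds × likelihood ratio, so prior odds = posterior odds ÷ LR.
Posterior odds = 0.859/(1−0.859) = 6.0922. LR = 0.61/0.03 = 20.3333.
Prior odds = 6.0922/20.3333 = 0.2996, so P(C) = 0.2996/(1+0.2996) ≈ 0.23.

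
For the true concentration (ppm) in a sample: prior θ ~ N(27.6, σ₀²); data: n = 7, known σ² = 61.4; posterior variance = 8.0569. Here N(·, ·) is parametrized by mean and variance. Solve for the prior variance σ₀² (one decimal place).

σ₀² = 98.9

Posterior precision equals prior precision plus data precision: 1/σ_n² = 1/σ₀² + n/σ².
So 1/σ₀² = 1/8.0569 − 7/61.4 = 0.124117 − 0.114007 = 0.010110.
Hence σ₀² = 1/0.010110 ≈ 98.9.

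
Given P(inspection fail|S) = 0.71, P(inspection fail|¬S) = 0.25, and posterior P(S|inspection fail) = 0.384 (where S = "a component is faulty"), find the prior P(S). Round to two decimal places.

In odds form, posterior odds = prior odds × likelihood ratio, so prior odds = posterior odds ÷ LR.
Posterior odds = 0.384/(1−0.384) = 0.6234. LR = 0.71/0.25 = 2.8400.
Prior odds = 0.6234/2.8400 = 0.2195, so P(S) = 0.2195/(1+0.2195) ≈ 0.18.

P(S) = 0.18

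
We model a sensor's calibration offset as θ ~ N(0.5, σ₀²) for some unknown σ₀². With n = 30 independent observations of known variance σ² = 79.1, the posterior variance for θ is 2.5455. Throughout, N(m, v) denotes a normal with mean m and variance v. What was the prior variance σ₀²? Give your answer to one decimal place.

For the Normal–Normal model with known σ², precisions add: τ_n = τ₀ + n/σ².
So 1/σ₀² = 1/2.5455 − 30/79.1 = 0.392850 − 0.379267 = 0.013583.
Hence σ₀² = 1/0.013583 ≈ 73.6.

σ₀² = 73.6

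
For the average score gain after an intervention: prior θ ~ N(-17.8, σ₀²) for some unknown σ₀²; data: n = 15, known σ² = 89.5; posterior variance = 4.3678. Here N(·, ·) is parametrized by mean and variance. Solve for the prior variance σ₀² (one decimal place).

σ₀² = 16.3

For the Normal–Normal model with known σ², precisions add: τ_n = τ₀ + n/σ².
So 1/σ₀² = 1/4.3678 − 15/89.5 = 0.228948 − 0.167598 = 0.061350.
Hence σ₀² = 1/0.061350 ≈ 16.3.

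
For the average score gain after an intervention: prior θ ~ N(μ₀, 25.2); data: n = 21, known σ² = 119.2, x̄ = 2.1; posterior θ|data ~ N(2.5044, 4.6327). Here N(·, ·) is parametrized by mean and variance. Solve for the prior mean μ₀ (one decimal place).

With known observation variance, the Normal–Normal posterior has precision τ_n = τ₀ + n/σ² and mean μ_n = (τ₀μ₀ + (n/σ²)x̄)/τ_n.
Here τ₀ = 1/25.2 = 0.039683 and τ_data = 21/119.2 = 0.176174, so τ_n = 0.215857.
Rearranging for μ₀: μ₀ = (μ_n·τ_n − τ_data·x̄)/τ₀ = (2.5044·0.215857 − 0.176174·2.1) / 0.039683 = 0.170627/0.039683 ≈ 4.3.

μ₀ = 4.3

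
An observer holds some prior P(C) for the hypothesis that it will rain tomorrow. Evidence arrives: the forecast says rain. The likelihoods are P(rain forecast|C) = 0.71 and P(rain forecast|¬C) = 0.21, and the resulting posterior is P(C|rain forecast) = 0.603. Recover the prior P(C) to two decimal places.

P(C) = 0.31

In odds form, posterior odds = prior odds × likelihood ratio, so prior odds = posterior odds ÷ LR.
Posterior odds = 0.603/(1−0.603) = 1.5189. LR = 0.71/0.21 = 3.3810.
Prior odds = 1.5189/3.3810 = 0.4492, so P(C) = 0.4492/(1+0.4492) ≈ 0.31.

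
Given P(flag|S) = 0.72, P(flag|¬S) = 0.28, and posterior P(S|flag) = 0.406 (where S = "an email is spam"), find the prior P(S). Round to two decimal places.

P(S) = 0.21

In odds form, posterior odds = prior odds × likelihood ratio, so prior odds = posterior odds ÷ LR.
Posterior odds = 0.406/(1−0.406) = 0.6835. LR = 0.72/0.28 = 2.5714.
Prior odds = 0.6835/2.5714 = 0.2658, so P(S) = 0.2658/(1+0.2658) ≈ 0.21.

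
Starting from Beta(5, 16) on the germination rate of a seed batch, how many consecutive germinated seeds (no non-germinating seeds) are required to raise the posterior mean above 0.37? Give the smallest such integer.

After k germinated seeds and 0 non-germinating seeds the posterior is Beta(5+k, 16), with mean (5+k)/(5+16+k).
Set (5+k)/(21+k) > 0.37 and solve: k > (0.37·21 − 5)/(1 − 0.37) = 4.397.
The smallest integer exceeding 4.397 is 5, and checking k=5: (10)/(26) = 0.3846 > 0.37.

k = 5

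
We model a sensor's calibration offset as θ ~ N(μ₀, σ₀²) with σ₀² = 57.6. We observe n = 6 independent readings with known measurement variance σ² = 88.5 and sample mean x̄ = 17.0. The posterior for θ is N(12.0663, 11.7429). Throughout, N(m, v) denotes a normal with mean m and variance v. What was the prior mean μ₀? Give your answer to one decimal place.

μ₀ = -7.2

The posterior mean is a precision-weighted average: μ_n = (τ₀μ₀ + τ_data·x̄)/(τ₀+τ_data), with τ₀=1/σ₀² and τ_data=n/σ².
Here τ₀ = 1/57.6 = 0.017361 and τ_data = 6/88.5 = 0.067797, so τ_n = 0.085158.
Rearranging for μ₀: μ₀ = (μ_n·τ_n − τ_data·x̄)/τ₀ = (12.0663·0.085158 − 0.067797·17.0) / 0.017361 = -0.125007/0.017361 ≈ -7.2.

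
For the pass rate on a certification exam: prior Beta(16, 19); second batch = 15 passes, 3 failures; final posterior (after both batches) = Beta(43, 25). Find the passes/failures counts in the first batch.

12 passes and 3 failures

Sequential conjugate updates are equivalent to a single update on the pooled data, so total successes = posterior α − prior α and total failures = posterior β − prior β.
Total across both batches: 43−16=27 passes, 25−19=6 failures.
Subtract the second batch: 27−15=12 passes and 6−3=3 failures.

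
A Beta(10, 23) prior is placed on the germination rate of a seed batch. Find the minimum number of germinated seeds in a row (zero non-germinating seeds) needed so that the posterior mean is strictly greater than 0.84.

k = 111

After k germinated seeds and 0 non-germinating seeds the posterior is Beta(10+k, 23), with mean (10+k)/(10+23+k).
Set (10+k)/(33+k) > 0.84 and solve: k > (0.84·33 − 10)/(1 − 0.84) = 110.750.
The smallest integer exceeding 110.750 is 111, and checking k=111: (121)/(144) = 0.8403 > 0.84.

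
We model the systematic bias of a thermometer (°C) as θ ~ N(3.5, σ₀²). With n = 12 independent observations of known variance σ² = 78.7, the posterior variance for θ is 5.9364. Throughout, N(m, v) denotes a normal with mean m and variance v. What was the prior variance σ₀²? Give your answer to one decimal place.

For the Normal–Normal model with known σ², precisions add: τ_n = τ₀ + n/σ².
So 1/σ₀² = 1/5.9364 − 12/78.7 = 0.168452 − 0.152478 = 0.015974.
Hence σ₀² = 1/0.015974 ≈ 62.6.

σ₀² = 62.6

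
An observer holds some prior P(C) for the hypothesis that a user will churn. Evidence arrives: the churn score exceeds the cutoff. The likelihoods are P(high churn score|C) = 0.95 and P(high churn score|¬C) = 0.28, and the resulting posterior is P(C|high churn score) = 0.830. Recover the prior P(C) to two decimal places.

P(C) = 0.59

In odds form, posterior odds = prior odds × likelihood ratio, so prior odds = posterior odds ÷ LR.
Posterior odds = 0.830/(1−0.830) = 4.8824. LR = 0.95/0.28 = 3.3929.
Prior odds = 4.8824/3.3929 = 1.4390, so P(C) = 1.4390/(1+1.4390) ≈ 0.59.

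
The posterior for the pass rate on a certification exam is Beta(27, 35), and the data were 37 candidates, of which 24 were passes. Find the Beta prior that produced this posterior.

Beta is conjugate to the binomial likelihood: posterior = Beta(a+s, b+f).
Subtract the data counts: 27−24=3, 35−13=22.

Beta(3, 22)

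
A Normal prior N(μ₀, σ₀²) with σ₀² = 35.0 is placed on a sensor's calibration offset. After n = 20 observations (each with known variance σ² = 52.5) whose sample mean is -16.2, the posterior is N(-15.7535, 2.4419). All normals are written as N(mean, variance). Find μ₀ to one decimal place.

μ₀ = -9.8

The posterior mean is a precision-weighted average: μ_n = (τ₀μ₀ + τ_data·x̄)/(τ₀+τ_data), with τ₀=1/σ₀² and τ_data=n/σ².
Here τ₀ = 1/35.0 = 0.028571 and τ_data = 20/52.5 = 0.380952, so τ_n = 0.409523.
Rearranging for μ₀: μ₀ = (μ_n·τ_n − τ_data·x̄)/τ₀ = (-15.7535·0.409523 − 0.380952·-16.2) / 0.028571 = -0.279998/0.028571 ≈ -9.8.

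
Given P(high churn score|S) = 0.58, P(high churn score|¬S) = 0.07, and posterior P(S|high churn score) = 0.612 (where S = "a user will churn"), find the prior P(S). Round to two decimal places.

Bayes' rule in odds form gives O(S|E) = O(S)·[P(E|S)/P(E|¬S)], hence O(S) = O(S|E)/LR.
Posterior odds = 0.612/(1−0.612) = 1.5773. LR = 0.58/0.07 = 8.2857.
Prior odds = 1.5773/8.2857 = 0.1904, so P(S) = 0.1904/(1+0.1904) ≈ 0.16.

P(S) = 0.16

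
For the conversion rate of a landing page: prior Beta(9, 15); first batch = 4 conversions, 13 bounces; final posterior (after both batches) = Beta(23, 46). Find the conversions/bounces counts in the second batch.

10 conversions and 18 bounces

Sequential conjugate updates are equivalent to a single update on the pooled data, so total successes = posterior α − prior α and total failures = posterior β − prior β.
Total across both batches: 23−9=14 conversions, 46−15=31 bounces.
Subtract the first batch: 14−4=10 conversions and 31−13=18 bounces.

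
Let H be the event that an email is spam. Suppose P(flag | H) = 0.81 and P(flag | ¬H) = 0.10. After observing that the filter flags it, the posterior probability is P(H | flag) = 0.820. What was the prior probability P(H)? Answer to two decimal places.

Bayes' rule in odds form gives O(H|E) = O(H)·[P(E|H)/P(E|¬H)], hence O(H) = O(H|E)/LR.
Posterior odds = 0.820/(1−0.820) = 4.5556. LR = 0.81/0.10 = 8.1000.
Prior odds = 4.5556/8.1000 = 0.5624, so P(H) = 0.5624/(1+0.5624) ≈ 0.36.

P(H) = 0.36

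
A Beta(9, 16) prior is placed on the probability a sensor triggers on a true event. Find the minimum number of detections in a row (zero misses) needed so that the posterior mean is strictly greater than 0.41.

k = 3

After k detections and 0 misses the posterior is Beta(9+k, 16), with mean (9+k)/(9+16+k).
Set (9+k)/(25+k) > 0.41 and solve: k > (0.41·25 − 9)/(1 − 0.41) = 2.119.
The smallest integer exceeding 2.119 is 3, and checking k=3: (12)/(28) = 0.4286 > 0.41.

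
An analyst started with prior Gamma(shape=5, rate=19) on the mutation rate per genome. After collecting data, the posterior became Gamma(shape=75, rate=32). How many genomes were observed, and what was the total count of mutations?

n = 13 genomes with total 70 mutations

Gamma–Poisson conjugacy: posterior shape = α + Σxᵢ, posterior rate = β + n.
Matching: Σxᵢ = 75 − 5 = 70 and n = 32 − 19 = 13.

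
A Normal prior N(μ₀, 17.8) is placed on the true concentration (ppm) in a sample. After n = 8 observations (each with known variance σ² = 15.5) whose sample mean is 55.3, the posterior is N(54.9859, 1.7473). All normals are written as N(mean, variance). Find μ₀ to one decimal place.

μ₀ = 52.1

The posterior mean is a precision-weighted average: μ_n = (τ₀μ₀ + τ_data·x̄)/(τ₀+τ_data), with τ₀=1/σ₀² and τ_data=n/σ².
Here τ₀ = 1/17.8 = 0.056180 and τ_data = 8/15.5 = 0.516129, so τ_n = 0.572309.
Rearranging for μ₀: μ₀ = (μ_n·τ_n − τ_data·x̄)/τ₀ = (54.9859·0.572309 − 0.516129·55.3) / 0.056180 = 2.926992/0.056180 ≈ 52.1.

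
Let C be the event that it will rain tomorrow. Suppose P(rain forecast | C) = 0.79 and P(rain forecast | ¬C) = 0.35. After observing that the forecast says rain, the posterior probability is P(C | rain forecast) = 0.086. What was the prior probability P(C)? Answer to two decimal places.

In odds form, posterior odds = prior odds × likelihood ratio, so prior odds = posterior odds ÷ LR.
Posterior odds = 0.086/(1−0.086) = 0.0941. LR = 0.79/0.35 = 2.2571.
Prior odds = 0.0941/2.2571 = 0.0417, so P(C) = 0.0417/(1+0.0417) ≈ 0.04.

P(C) = 0.04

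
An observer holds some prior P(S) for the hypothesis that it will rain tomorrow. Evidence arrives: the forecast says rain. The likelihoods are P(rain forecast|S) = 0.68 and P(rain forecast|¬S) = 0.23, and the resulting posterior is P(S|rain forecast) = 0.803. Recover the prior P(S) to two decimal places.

In odds form, posterior odds = prior odds × likelihood ratio, so prior odds = posterior odds ÷ LR.
Posterior odds = 0.803/(1−0.803) = 4.0761. LR = 0.68/0.23 = 2.9565.
Prior odds = 4.0761/2.9565 = 1.3787, so P(S) = 1.3787/(1+1.3787) ≈ 0.58.

P(S) = 0.58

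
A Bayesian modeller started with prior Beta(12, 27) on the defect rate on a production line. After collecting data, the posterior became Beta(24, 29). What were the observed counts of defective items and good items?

Beta is conjugate to the binomial likelihood: posterior = Beta(α+s, β+f).
Match parameters: s=24−12=12, f=29−27=2.

12 defective items and 2 good items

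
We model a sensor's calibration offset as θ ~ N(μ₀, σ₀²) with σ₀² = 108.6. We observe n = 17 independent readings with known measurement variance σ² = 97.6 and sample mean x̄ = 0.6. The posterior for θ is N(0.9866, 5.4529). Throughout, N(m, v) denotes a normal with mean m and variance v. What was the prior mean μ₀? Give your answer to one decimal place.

With known observation variance, the Normal–Normal posterior has precision τ_n = τ₀ + n/σ² and mean μ_n = (τ₀μ₀ + (n/σ²)x̄)/τ_n.
Here τ₀ = 1/108.6 = 0.009208 and τ_data = 17/97.6 = 0.174180, so τ_n = 0.183388.
Rearranging for μ₀: μ₀ = (μ_n·τ_n − τ_data·x̄)/τ₀ = (0.9866·0.183388 − 0.174180·0.6) / 0.009208 = 0.076423/0.009208 ≈ 8.3.

μ₀ = 8.3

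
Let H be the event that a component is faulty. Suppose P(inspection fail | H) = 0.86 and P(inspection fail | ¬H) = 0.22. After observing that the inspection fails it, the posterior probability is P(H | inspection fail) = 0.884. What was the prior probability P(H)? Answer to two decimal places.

Bayes' rule in odds form gives O(H|E) = O(H)·[P(E|H)/P(E|¬H)], hence O(H) = O(H|E)/LR.
Posterior odds = 0.884/(1−0.884) = 7.6207. LR = 0.86/0.22 = 3.9091.
Prior odds = 7.6207/3.9091 = 1.9495, so P(H) = 1.9495/(1+1.9495) ≈ 0.66.

P(H) = 0.66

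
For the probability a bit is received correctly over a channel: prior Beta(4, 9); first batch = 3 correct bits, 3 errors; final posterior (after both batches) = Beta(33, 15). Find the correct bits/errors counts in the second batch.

Because Beta–binomial updating is additive in the counts, the combined data contributed (α_post−α_prior, β_post−β_prior) successes and failures.
Total across both batches: 33−4=29 correct bits, 15−9=6 errors.
Subtract the first batch: 29−3=26 correct bits and 6−3=3 errors.

26 correct bits and 3 errors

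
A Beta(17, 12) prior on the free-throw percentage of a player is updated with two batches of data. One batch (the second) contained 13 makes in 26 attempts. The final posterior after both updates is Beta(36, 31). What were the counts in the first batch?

6 makes and 6 misses

Because Beta–binomial updating is additive in the counts, the combined data contributed (α_post−α_prior, β_post−β_prior) successes and failures.
Total across both batches: 36−17=19 makes, 31−12=19 misses.
Subtract the second batch: 19−13=6 makes and 19−13=6 misses.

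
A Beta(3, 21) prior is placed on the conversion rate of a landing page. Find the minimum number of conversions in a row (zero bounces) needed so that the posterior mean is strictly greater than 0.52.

After k conversions and 0 bounces the posterior is Beta(3+k, 21), with mean (3+k)/(3+21+k).
Set (3+k)/(24+k) > 0.52 and solve: k > (0.52·24 − 3)/(1 − 0.52) = 19.750.
The smallest integer exceeding 19.750 is 20, and checking k=20: (23)/(44) = 0.5227 > 0.52.

k = 20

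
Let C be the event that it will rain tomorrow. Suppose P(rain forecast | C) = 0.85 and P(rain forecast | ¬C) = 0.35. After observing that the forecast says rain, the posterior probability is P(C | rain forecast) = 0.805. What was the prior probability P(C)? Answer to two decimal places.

Bayes' rule in odds form gives O(C|E) = O(C)·[P(E|C)/P(E|¬C)], hence O(C) = O(C|E)/LR.
Posterior odds = 0.805/(1−0.805) = 4.1282. LR = 0.85/0.35 = 2.4286.
Prior odds = 4.1282/2.4286 = 1.6998, so P(C) = 1.6998/(1+1.6998) ≈ 0.63.

P(C) = 0.63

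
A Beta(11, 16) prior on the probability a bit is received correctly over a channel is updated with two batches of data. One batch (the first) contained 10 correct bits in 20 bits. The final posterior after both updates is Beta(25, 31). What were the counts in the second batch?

Sequential conjugate updates are equivalent to a single update on the pooled data, so total successes = posterior α − prior α and total failures = posterior β − prior β.
Total across both batches: 25−11=14 correct bits, 31−16=15 errors.
Subtract the first batch: 14−10=4 correct bits and 15−10=5 errors.

4 correct bits and 5 errors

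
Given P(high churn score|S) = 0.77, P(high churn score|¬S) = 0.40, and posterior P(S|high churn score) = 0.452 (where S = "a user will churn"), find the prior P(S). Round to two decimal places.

Bayes' rule in odds form gives O(S|E) = O(S)·[P(E|S)/P(E|¬S)], hence O(S) = O(S|E)/LR.
Posterior odds = 0.452/(1−0.452) = 0.8248. LR = 0.77/0.40 = 1.9250.
Prior odds = 0.8248/1.9250 = 0.4285, so P(S) = 0.4285/(1+0.4285) ≈ 0.30.

P(S) = 0.30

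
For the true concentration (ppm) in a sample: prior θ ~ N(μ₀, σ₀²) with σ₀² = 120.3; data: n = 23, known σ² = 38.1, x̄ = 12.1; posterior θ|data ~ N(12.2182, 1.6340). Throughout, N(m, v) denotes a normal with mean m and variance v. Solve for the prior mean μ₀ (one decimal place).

μ₀ = 20.8

With known observation variance, the Normal–Normal posterior has precision τ_n = τ₀ + n/σ² and mean μ_n = (τ₀μ₀ + (n/σ²)x̄)/τ_n.
Here τ₀ = 1/120.3 = 0.008313 and τ_data = 23/38.1 = 0.603675, so τ_n = 0.611988.
Rearranging for μ₀: μ₀ = (μ_n·τ_n − τ_data·x̄)/τ₀ = (12.2182·0.611988 − 0.603675·12.1) / 0.008313 = 0.172924/0.008313 ≈ 20.8.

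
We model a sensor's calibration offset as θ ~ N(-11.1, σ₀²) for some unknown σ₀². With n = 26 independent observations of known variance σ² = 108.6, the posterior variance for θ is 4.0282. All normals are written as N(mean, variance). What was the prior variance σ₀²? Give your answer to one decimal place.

σ₀² = 113.1

For the Normal–Normal model with known σ², precisions add: τ_n = τ₀ + n/σ².
So 1/σ₀² = 1/4.0282 − 26/108.6 = 0.248250 − 0.239411 = 0.008839.
Hence σ₀² = 1/0.008839 ≈ 113.1.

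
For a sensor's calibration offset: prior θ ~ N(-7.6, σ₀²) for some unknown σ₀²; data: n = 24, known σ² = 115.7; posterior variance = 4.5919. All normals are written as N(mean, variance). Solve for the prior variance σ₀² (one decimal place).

σ₀² = 96.7

Posterior precision equals prior precision plus data precision: 1/σ_n² = 1/σ₀² + n/σ².
So 1/σ₀² = 1/4.5919 − 24/115.7 = 0.217775 − 0.207433 = 0.010342.
Hence σ₀² = 1/0.010342 ≈ 96.7.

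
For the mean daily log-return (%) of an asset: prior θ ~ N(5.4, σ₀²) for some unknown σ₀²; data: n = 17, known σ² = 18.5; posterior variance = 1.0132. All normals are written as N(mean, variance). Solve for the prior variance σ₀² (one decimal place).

σ₀² = 14.7

Posterior precision equals prior precision plus data precision: 1/σ_n² = 1/σ₀² + n/σ².
So 1/σ₀² = 1/1.0132 − 17/18.5 = 0.986972 − 0.918919 = 0.068053.
Hence σ₀² = 1/0.068053 ≈ 14.7.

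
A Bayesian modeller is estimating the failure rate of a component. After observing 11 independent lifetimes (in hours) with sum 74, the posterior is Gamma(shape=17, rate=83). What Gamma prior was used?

Gamma(shape=6, rate=9)

Gamma–exponential conjugacy: posterior shape = α + n, posterior rate = β + Σtᵢ.
So α = 17 − 11 = 6 and β = 83 − 74 = 9.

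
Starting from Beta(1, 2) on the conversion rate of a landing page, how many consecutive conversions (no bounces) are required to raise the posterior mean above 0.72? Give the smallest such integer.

k = 5

After k conversions and 0 bounces the posterior is Beta(1+k, 2), with mean (1+k)/(1+2+k).
Set (1+k)/(3+k) > 0.72 and solve: k > (0.72·3 − 1)/(1 − 0.72) = 4.143.
The smallest integer exceeding 4.143 is 5.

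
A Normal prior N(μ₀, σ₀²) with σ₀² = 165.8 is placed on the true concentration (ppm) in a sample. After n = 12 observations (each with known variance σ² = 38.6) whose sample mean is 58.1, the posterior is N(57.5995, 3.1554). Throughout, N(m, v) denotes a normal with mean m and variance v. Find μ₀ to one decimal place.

μ₀ = 31.8

With known observation variance, the Normal–Normal posterior has precision τ_n = τ₀ + n/σ² and mean μ_n = (τ₀μ₀ + (n/σ²)x̄)/τ_n.
Here τ₀ = 1/165.8 = 0.006031 and τ_data = 12/38.6 = 0.310881, so τ_n = 0.316912.
Rearranging for μ₀: μ₀ = (μ_n·τ_n − τ_data·x̄)/τ₀ = (57.5995·0.316912 − 0.310881·58.1) / 0.006031 = 0.191787/0.006031 ≈ 31.8.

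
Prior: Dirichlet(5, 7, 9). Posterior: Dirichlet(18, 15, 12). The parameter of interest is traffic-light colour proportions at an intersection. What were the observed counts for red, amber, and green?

For a Dirichlet(α) prior with multinomial counts c, the posterior is Dirichlet(α + c) componentwise.
Counts are posterior − prior componentwise: 18−5=13, 15−7=8, 12−9=3.

counts (13, 8, 3)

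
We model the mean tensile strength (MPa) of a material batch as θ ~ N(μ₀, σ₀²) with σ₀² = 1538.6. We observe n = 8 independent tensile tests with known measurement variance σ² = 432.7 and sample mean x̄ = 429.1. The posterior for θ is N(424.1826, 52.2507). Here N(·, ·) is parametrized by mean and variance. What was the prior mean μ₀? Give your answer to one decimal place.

With known observation variance, the Normal–Normal posterior has precision τ_n = τ₀ + n/σ² and mean μ_n = (τ₀μ₀ + (n/σ²)x̄)/τ_n.
Here τ₀ = 1/1538.6 = 0.000650 and τ_data = 8/432.7 = 0.018489, so τ_n = 0.019139.
Rearranging for μ₀: μ₀ = (μ_n·τ_n − τ_data·x̄)/τ₀ = (424.1826·0.019139 − 0.018489·429.1) / 0.000650 = 0.184801/0.000650 ≈ 284.3.

μ₀ = 284.3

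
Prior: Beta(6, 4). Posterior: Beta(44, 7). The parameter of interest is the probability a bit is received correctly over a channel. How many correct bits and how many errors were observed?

38 correct bits and 3 errors

Beta is conjugate to the binomial likelihood: posterior = Beta(a+s, b+f).
So s = 44 − 6 = 38 and f = 7 − 4 = 3.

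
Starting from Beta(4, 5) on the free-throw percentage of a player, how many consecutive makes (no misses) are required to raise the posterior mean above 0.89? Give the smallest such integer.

k = 37

After k makes and 0 misses the posterior is Beta(4+k, 5), with mean (4+k)/(4+5+k).
Set (4+k)/(9+k) > 0.89 and solve: k > (0.89·9 − 4)/(1 − 0.89) = 36.455.
The smallest integer exceeding 36.455 is 37.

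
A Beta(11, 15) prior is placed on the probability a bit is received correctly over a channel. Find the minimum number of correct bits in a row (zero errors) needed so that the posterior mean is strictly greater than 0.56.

k = 9

After k correct bits and 0 errors the posterior is Beta(11+k, 15), with mean (11+k)/(11+15+k).
Set (11+k)/(26+k) > 0.56 and solve: k > (0.56·26 − 11)/(1 − 0.56) = 8.091.
The smallest integer exceeding 8.091 is 9.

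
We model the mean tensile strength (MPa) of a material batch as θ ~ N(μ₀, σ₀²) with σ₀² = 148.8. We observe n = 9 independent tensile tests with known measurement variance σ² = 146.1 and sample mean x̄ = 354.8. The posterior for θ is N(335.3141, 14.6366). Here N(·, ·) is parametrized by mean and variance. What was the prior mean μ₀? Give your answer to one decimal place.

μ₀ = 156.7

The posterior mean is a precision-weighted average: μ_n = (τ₀μ₀ + τ_data·x̄)/(τ₀+τ_data), with τ₀=1/σ₀² and τ_data=n/σ².
Here τ₀ = 1/148.8 = 0.006720 and τ_data = 9/146.1 = 0.061602, so τ_n = 0.068322.
Rearranging for μ₀: μ₀ = (μ_n·τ_n − τ_data·x̄)/τ₀ = (335.3141·0.068322 − 0.061602·354.8) / 0.006720 = 1.052940/0.006720 ≈ 156.7.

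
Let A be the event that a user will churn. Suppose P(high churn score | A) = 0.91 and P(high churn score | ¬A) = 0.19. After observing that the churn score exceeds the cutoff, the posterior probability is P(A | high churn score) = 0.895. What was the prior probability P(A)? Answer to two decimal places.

Bayes' rule in odds form gives O(A|E) = O(A)·[P(E|A)/P(E|¬A)], hence O(A) = O(A|E)/LR.
Posterior odds = 0.895/(1−0.895) = 8.5238. LR = 0.91/0.19 = 4.7895.
Prior odds = 8.5238/4.7895 = 1.7797, so P(A) = 1.7797/(1+1.7797) ≈ 0.64.

P(A) = 0.64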